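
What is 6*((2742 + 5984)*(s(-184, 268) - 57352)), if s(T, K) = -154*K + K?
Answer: -5149526736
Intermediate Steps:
s(T, K) = -153*K
6*((2742 + 5984)*(s(-184, 268) - 57352)) = 6*((2742 + 5984)*(-153*268 - 57352)) = 6*(8726*(-41004 - 57352)) = 6*(8726*(-98356)) = 6*(-858254456) = -5149526736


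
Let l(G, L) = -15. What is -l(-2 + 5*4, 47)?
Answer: 15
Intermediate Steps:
-l(-2 + 5*4, 47) = -1*(-15) = 15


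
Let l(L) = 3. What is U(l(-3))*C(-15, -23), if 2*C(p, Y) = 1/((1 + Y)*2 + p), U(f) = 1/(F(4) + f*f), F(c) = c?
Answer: -1/1534 ≈ -0.00065189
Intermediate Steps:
U(f) = 1/(4 + f²) (U(f) = 1/(4 + f*f) = 1/(4 + f²))
C(p, Y) = 1/(2*(2 + p + 2*Y)) (C(p, Y) = 1/(2*((1 + Y)*2 + p)) = 1/(2*((2 + 2*Y) + p)) = 1/(2*(2 + p + 2*Y)))
U(l(-3))*C(-15, -23) = (1/(2*(2 - 15 + 2*(-23))))/(4 + 3²) = (1/(2*(2 - 15 - 46)))/(4 + 9) = ((½)/(-59))/13 = ((½)*(-1/59))/13 = (1/13)*(-1/118) = -1/1534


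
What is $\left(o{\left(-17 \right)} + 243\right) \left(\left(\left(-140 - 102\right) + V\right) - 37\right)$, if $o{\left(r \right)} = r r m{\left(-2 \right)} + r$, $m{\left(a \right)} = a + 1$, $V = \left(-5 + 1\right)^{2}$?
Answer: $16569$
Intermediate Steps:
$V = 16$ ($V = \left(-4\right)^{2} = 16$)
$m{\left(a \right)} = 1 + a$
$o{\left(r \right)} = r - r^{2}$ ($o{\left(r \right)} = r r \left(1 - 2\right) + r = r^{2} \left(-1\right) + r = - r^{2} + r = r - r^{2}$)
$\left(o{\left(-17 \right)} + 243\right) \left(\left(\left(-140 - 102\right) + V\right) - 37\right) = \left(- 17 \left(1 - -17\right) + 243\right) \left(\left(\left(-140 - 102\right) + 16\right) - 37\right) = \left(- 17 \left(1 + 17\right) + 243\right) \left(\left(-242 + 16\right) - 37\right) = \left(\left(-17\right) 18 + 243\right) \left(-226 - 37\right) = \left(-306 + 243\right) \left(-263\right) = \left(-63\right) \left(-263\right) = 16569$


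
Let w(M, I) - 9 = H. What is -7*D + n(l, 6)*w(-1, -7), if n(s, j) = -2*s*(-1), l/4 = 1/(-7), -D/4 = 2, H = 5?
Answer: 40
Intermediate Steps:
D = -8 (D = -4*2 = -8)
w(M, I) = 14 (w(M, I) = 9 + 5 = 14)
l = -4/7 (l = 4/(-7) = 4*(-⅐) = -4/7 ≈ -0.57143)
n(s, j) = 2*s
-7*D + n(l, 6)*w(-1, -7) = -7*(-8) + (2*(-4/7))*14 = 56 - 8/7*14 = 56 - 16 = 40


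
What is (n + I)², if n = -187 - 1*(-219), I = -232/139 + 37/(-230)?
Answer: 930331624369/1022080900 ≈ 910.23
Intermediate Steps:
I = -58503/31970 (I = -232*1/139 + 37*(-1/230) = -232/139 - 37/230 = -58503/31970 ≈ -1.8299)
n = 32 (n = -187 + 219 = 32)
(n + I)² = (32 - 58503/31970)² = (964537/31970)² = 930331624369/1022080900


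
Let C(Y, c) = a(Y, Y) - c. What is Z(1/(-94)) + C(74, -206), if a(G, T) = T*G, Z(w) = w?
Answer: 534107/94 ≈ 5682.0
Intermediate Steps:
a(G, T) = G*T
C(Y, c) = Y² - c (C(Y, c) = Y*Y - c = Y² - c)
Z(1/(-94)) + C(74, -206) = 1/(-94) + (74² - 1*(-206)) = -1/94 + (5476 + 206) = -1/94 + 5682 = 534107/94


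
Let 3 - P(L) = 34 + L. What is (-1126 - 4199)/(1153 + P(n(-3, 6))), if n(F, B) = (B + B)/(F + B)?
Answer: -5325/1118 ≈ -4.7630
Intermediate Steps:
n(F, B) = 2*B/(B + F) (n(F, B) = (2*B)/(B + F) = 2*B/(B + F))
P(L) = -31 - L (P(L) = 3 - (34 + L) = 3 + (-34 - L) = -31 - L)
(-1126 - 4199)/(1153 + P(n(-3, 6))) = (-1126 - 4199)/(1153 + (-31 - 2*6/(6 - 3))) = -5325/(1153 + (-31 - 2*6/3)) = -5325/(1153 + (-31 - 1*4)) = -5325/(1153 + (-31 - 4)) = -5325/(1153 - 35) = -5325/1118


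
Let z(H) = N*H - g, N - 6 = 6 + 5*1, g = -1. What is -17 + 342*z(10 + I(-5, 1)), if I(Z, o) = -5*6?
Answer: -115955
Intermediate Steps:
I(Z, o) = -30
N = 17 (N = 6 + (6 + 5*1) = 6 + (6 + 5) = 6 + 11 = 17)
z(H) = 1 + 17*H (z(H) = 17*H - 1*(-1) = 17*H + 1 = 1 + 17*H)
-17 + 342*z(10 + I(-5, 1)) = -17 + 342*(1 + 17*(10 - 30)) = -17 + 342*(1 + 17*(-20)) = -17 + 342*(1 - 340) = -17 + 342*(-339) = -17 - 115938 = -115955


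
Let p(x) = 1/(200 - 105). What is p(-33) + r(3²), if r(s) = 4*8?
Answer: 3041/95 ≈ 32.010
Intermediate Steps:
r(s) = 32
p(x) = 1/95
p(-33) + r(3²) = 1/95 + 32 = 3041/95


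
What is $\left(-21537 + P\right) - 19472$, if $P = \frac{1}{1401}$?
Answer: $- \frac{57453608}{1401} \approx -41009.0$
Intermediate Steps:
$P = \frac{1}{1401} \approx 0.00071378$
$\left(-21537 + P\right) - 19472 = \left(-21537 + \frac{1}{1401}\right) - 19472 = - \frac{30173336}{1401} - 19472 = - \frac{57453608}{1401}$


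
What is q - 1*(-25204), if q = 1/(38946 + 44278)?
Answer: 2097577697/83224 ≈ 25204.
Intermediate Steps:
q = 1/83224 ≈ 1.2016e-5
q - 1*(-25204) = 1/83224 - 1*(-25204) = 1/83224 + 25204 = 2097577697/83224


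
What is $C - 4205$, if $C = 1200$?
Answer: $-3005$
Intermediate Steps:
$C - 4205 = 1200 - 4205 = -3005$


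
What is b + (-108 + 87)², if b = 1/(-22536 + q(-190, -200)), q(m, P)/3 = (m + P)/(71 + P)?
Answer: 427178135/968658 ≈ 441.00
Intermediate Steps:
q(m, P) = 3*(P + m)/(71 + P) (q(m, P) = 3*((m + P)/(71 + P)) = 3*((P + m)/(71 + P)) = 3*(P + m)/(71 + P))
b = -43/968658 (b = 1/(-22536 + 3*(-200 - 190)/(71 - 200)) = 1/(-22536 + 3*(-390)/(-129)) = 1/(-22536 + 3*(-1/129)*(-390)) = 1/(-22536 + 390/43) = 1/(-968658/43) = -43/968658 ≈ -4.4391e-5)
b + (-108 + 87)² = -43/968658 + (-108 + 87)² = -43/968658 + (-21)² = -43/968658 + 441 = 427178135/968658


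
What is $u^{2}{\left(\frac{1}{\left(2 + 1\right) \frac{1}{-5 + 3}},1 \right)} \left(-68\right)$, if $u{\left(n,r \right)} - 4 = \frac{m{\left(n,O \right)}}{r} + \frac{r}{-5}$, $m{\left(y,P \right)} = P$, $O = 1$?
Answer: $- \frac{39168}{25} \approx -1566.7$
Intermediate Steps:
$u{\left(n,r \right)} = 4 + \frac{1}{r} - \frac{r}{5}$ ($u{\left(n,r \right)} = 4 + \left(1 \frac{1}{r} + \frac{r}{-5}\right) = 4 + \left(\frac{1}{r} + r \left(- \frac{1}{5}\right)\right) = 4 - \left(- \frac{1}{r} + \frac{r}{5}\right) = 4 + \frac{1}{r} - \frac{r}{5}$)
$u^{2}{\left(\frac{1}{\left(2 + 1\right) \frac{1}{-5 + 3}},1 \right)} \left(-68\right) = \left(4 + 1^{-1} - \frac{1}{5}\right)^{2} \left(-68\right) = \left(4 + 1 - \frac{1}{5}\right)^{2} \left(-68\right) = \left(\frac{24}{5}\right)^{2} \left(-68\right) = \frac{576}{25} \left(-68\right) = - \frac{39168}{25}$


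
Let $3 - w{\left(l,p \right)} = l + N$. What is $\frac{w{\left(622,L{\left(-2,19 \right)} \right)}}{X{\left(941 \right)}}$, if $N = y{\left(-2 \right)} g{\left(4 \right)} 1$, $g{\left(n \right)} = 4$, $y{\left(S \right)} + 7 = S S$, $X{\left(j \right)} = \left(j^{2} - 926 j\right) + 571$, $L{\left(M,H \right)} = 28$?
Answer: $- \frac{607}{14686} \approx -0.041332$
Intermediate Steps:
$X{\left(j \right)} = 571 + j^{2} - 926 j$
$y{\left(S \right)} = -7 + S^{2}$ ($y{\left(S \right)} = -7 + S S = -7 + S^{2}$)
$N = -12$ ($N = \left(-7 + \left(-2\right)^{2}\right) 4 \cdot 1 = \left(-7 + 4\right) 4 \cdot 1 = \left(-3\right) 4 \cdot 1 = \left(-12\right) 1 = -12$)
$w{\left(l,p \right)} = 15 - l$ ($w{\left(l,p \right)} = 3 - \left(l - 12\right) = 3 - \left(-12 + l\right) = 15 - l$)
$\frac{w{\left(622,L{\left(-2,19 \right)} \right)}}{X{\left(941 \right)}} = \frac{15 - 622}{571 + 941^{2} - 871366} = \frac{15 - 622}{571 + 885481 - 871366} = - \frac{607}{14686}$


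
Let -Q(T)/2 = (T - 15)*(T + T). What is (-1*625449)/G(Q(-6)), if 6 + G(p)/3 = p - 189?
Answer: 208483/699 ≈ 298.26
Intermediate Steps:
Q(T) = -4*T*(-15 + T) (Q(T) = -2*(T - 15)*(T + T) = -2*(-15 + T)*2*T = -4*T*(-15 + T))
G(p) = -585 + 3*p (G(p) = -18 + 3*(p - 189) = -18 + 3*(-189 + p) = -18 + (-567 + 3*p) = -585 + 3*p)
(-1*625449)/G(Q(-6)) = (-1*625449)/(-585 + 3*(4*(-6)*(15 - 1*(-6)))) = -625449/(-585 + 3*(4*(-6)*(15 + 6))) = -625449/(-585 + 3*(4*(-6)*21)) = -625449/(-585 + 3*(-504)) = -625449/(-585 - 1512) = -625449/(-2097) = -625449*(-1/2097) = 208483/699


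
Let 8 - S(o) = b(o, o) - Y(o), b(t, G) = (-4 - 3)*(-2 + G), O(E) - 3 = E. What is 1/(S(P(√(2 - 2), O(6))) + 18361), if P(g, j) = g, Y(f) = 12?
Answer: 1/18367 ≈ 5.4445e-5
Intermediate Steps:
O(E) = 3 + E
b(t, G) = 14 - 7*G (b(t, G) = -7*(-2 + G) = 14 - 7*G)
S(o) = 6 + 7*o (S(o) = 8 - ((14 - 7*o) - 1*12) = 8 - ((14 - 7*o) - 12) = 8 - (2 - 7*o) = 8 + (-2 + 7*o) = 6 + 7*o)
1/(S(P(√(2 - 2), O(6))) + 18361) = 1/((6 + 7*√(2 - 2)) + 18361) = 1/((6 + 7*√0) + 18361) = 1/((6 + 7*0) + 18361) = 1/((6 + 0) + 18361) = 1/(6 + 18361) = 1/18367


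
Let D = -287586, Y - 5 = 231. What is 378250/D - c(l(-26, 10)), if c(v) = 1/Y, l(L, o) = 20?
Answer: -44777293/33935148 ≈ -1.3195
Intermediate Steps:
Y = 236 (Y = 5 + 231 = 236)
c(v) = 1/236
378250/D - c(l(-26, 10)) = 378250/(-287586) - 1*1/236 = 378250*(-1/287586) - 1/236 = -189125/143793 - 1/236 = -44777293/33935148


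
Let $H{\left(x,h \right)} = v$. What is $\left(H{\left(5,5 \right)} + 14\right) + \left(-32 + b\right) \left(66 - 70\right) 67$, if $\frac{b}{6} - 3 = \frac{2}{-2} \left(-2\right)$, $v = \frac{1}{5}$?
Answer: $\frac{2751}{5} \approx 550.2$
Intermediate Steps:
$v = \frac{1}{5} \approx 0.2$
$H{\left(x,h \right)} = \frac{1}{5}$
$b = 30$ ($b = 18 + 6 \frac{2}{-2} \left(-2\right) = 18 + 6 \cdot 2 \left(- \frac{1}{2}\right) \left(-2\right) = 18 + 6 \left(\left(-1\right) \left(-2\right)\right) = 18 + 6 \cdot 2 = 18 + 12 = 30$)
$\left(H{\left(5,5 \right)} + 14\right) + \left(-32 + b\right) \left(66 - 70\right) 67 = \left(\frac{1}{5} + 14\right) + \left(-32 + 30\right) \left(66 - 70\right) 67 = \frac{71}{5} + \left(-2\right) \left(-4\right) 67 = \frac{71}{5} + 8 \cdot 67 = \frac{71}{5} + 536 = \frac{2751}{5}$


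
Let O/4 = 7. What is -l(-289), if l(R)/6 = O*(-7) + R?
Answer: 2910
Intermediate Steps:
O = 28 (O = 4*7 = 28)
l(R) = -1176 + 6*R (l(R) = 6*(28*(-7) + R) = 6*(-196 + R) = -1176 + 6*R)
-l(-289) = -(-1176 + 6*(-289)) = -(-1176 - 1734) = -1*(-2910) = 2910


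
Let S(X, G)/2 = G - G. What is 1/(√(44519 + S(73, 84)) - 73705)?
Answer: -73705/5432382506 - √44519/5432382506 ≈ -1.3607e-5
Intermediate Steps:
S(X, G) = 0 (S(X, G) = 2*(G - G) = 2*0 = 0)
1/(√(44519 + S(73, 84)) - 73705) = 1/(√(44519 + 0) - 73705) = 1/(√44519 - 73705) = 1/(-73705 + √44519)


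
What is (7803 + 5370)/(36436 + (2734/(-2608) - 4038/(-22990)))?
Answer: 65818806680/182047870797 ≈ 0.36155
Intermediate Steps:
(7803 + 5370)/(36436 + (2734/(-2608) - 4038/(-22990))) = 13173/(36436 + (2734*(-1/2608) - 4038*(-1/22990))) = 13173/(36436 + (-1367/1304 + 2019/11495)) = 13173/(36436 - 13080889/14989480) = 13173/(546143612391/14989480) = 13173*(14989480/546143612391) = 65818806680/182047870797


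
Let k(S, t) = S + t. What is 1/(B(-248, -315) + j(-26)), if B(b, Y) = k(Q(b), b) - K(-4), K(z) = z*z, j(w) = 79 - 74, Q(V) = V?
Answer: -1/507 ≈ -0.0019724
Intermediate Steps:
j(w) = 5
K(z) = z**2
B(b, Y) = -16 + 2*b (B(b, Y) = (b + b) - 1*(-4)**2 = 2*b - 1*16 = 2*b - 16 = -16 + 2*b)
1/(B(-248, -315) + j(-26)) = 1/((-16 + 2*(-248)) + 5) = 1/((-16 - 496) + 5) = 1/(-512 + 5) = 1/(-507) = -1/507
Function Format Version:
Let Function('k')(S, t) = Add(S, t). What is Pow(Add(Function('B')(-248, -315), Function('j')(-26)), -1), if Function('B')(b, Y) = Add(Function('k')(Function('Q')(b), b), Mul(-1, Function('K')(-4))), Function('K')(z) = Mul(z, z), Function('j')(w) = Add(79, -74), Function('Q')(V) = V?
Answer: Rational(-1, 507) ≈ -0.0019724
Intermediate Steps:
Function('j')(w) = 5
Function('K')(z) = Pow(z, 2)
Function('B')(b, Y) = Add(-16, Mul(2, b)) (Function('B')(b, Y) = Add(Add(b, b), Mul(-1, Pow(-4, 2))) = Add(Mul(2, b), Mul(-1, 16)) = Add(Mul(2, b), -16) = Add(-16, Mul(2, b)))
Pow(Add(Function('B')(-248, -315), Function('j')(-26)), -1) = Pow(Add(Add(-16, Mul(2, -248)), 5), -1) = Pow(Add(Add(-16, -496), 5), -1) = Pow(Add(-512, 5), -1) = Pow(-507, -1) = Rational(-1, 507)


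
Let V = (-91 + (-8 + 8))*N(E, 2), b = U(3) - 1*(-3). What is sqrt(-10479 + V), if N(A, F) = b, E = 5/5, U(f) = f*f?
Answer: I*sqrt(11571) ≈ 107.57*I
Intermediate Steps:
U(f) = f**2
b = 12 (b = 3**2 - 1*(-3) = 9 + 3 = 12)
E = 1 (E = 5*(1/5) = 1)
N(A, F) = 12
V = -1092 (V = (-91 + (-8 + 8))*12 = (-91 + 0)*12 = -91*12 = -1092)
sqrt(-10479 + V) = sqrt(-10479 - 1092) = sqrt(-11571) = I*sqrt(11571)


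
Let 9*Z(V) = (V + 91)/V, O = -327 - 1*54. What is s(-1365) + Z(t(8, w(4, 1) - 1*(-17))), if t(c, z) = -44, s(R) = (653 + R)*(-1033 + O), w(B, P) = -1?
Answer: 398680081/396 ≈ 1.0068e+6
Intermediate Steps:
O = -381 (O = -327 - 54 = -381)
s(R) = -923342 - 1414*R (s(R) = (653 + R)*(-1033 - 381) = (653 + R)*(-1414) = -923342 - 1414*R)
Z(V) = (91 + V)/(9*V) (Z(V) = ((V + 91)/V)/9 = ((91 + V)/V)/9 = (91 + V)/(9*V))
s(-1365) + Z(t(8, w(4, 1) - 1*(-17))) = (-923342 - 1414*(-1365)) + (⅑)*(91 - 44)/(-44) = (-923342 + 1930110) + (⅑)*(-1/44)*47 = 1006768 - 47/396 = 398680081/396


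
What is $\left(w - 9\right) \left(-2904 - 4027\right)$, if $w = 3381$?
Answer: $-23371332$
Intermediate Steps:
$\left(w - 9\right) \left(-2904 - 4027\right) = \left(3381 - 9\right) \left(-2904 - 4027\right) = \left(3381 - 9\right) \left(-6931\right) = 3372 \left(-6931\right) = -23371332$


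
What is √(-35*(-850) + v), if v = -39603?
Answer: I*√9853 ≈ 99.262*I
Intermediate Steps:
√(-35*(-850) + v) = √(-35*(-850) - 39603) = √(29750 - 39603) = √(-9853) = I*√9853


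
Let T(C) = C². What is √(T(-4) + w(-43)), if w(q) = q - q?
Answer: 4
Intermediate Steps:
w(q) = 0
√(T(-4) + w(-43)) = √((-4)² + 0) = √(16 + 0) = √16 = 4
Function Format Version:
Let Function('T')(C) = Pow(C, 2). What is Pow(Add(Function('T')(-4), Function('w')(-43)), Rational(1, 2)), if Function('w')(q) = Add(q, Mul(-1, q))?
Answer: 4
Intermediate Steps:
Function('w')(q) = 0
Pow(Add(Function('T')(-4), Function('w')(-43)), Rational(1, 2)) = Pow(Add(Pow(-4, 2), 0), Rational(1, 2)) = Pow(Add(16, 0), Rational(1, 2)) = Pow(16, Rational(1, 2)) = 4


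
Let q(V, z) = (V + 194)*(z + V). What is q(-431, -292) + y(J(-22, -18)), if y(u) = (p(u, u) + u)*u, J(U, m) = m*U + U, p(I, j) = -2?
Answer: 310479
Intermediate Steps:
q(V, z) = (194 + V)*(V + z)
J(U, m) = U + U*m (J(U, m) = U*m + U = U + U*m)
y(u) = u*(-2 + u) (y(u) = (-2 + u)*u = u*(-2 + u))
q(-431, -292) + y(J(-22, -18)) = ((-431)² + 194*(-431) + 194*(-292) - 431*(-292)) + (-22*(1 - 18))*(-2 - 22*(1 - 18)) = (185761 - 83614 - 56648 + 125852) + (-22*(-17))*(-2 - 22*(-17)) = 171351 + 374*(-2 + 374) = 171351 + 374*372 = 171351 + 139128 = 310479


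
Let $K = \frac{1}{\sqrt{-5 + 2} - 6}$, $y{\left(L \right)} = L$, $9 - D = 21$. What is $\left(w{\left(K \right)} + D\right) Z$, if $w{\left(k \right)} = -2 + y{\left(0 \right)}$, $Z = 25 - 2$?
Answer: $-322$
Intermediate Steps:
$D = -12$ ($D = 9 - 21 = -12$)
$Z = 23$
$K = \frac{1}{-6 + i \sqrt{3}}$ ($K = \frac{1}{\sqrt{-3} - 6} = \frac{1}{i \sqrt{3} - 6} = \frac{1}{-6 + i \sqrt{3}} \approx -0.15385 - 0.044412 i$)
$w{\left(k \right)} = -2$ ($w{\left(k \right)} = -2 + 0 = -2$)
$\left(w{\left(K \right)} + D\right) Z = \left(-2 - 12\right) 23 = \left(-14\right) 23 = -322$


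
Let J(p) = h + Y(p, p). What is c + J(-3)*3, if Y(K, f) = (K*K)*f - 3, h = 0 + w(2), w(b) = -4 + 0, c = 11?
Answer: -91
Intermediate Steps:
w(b) = -4
h = -4 (h = 0 - 4 = -4)
Y(K, f) = -3 + f*K**2 (Y(K, f) = K**2*f - 3 = f*K**2 - 3 = -3 + f*K**2)
J(p) = -7 + p**3 (J(p) = -4 + (-3 + p*p**2) = -4 + (-3 + p**3) = -7 + p**3)
c + J(-3)*3 = 11 + (-7 + (-3)**3)*3 = 11 + (-7 - 27)*3 = 11 - 34*3 = 11 - 102 = -91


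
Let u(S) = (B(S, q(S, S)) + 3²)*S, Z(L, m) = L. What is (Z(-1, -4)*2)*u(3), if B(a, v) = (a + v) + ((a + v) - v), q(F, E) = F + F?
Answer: -126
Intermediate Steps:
q(F, E) = 2*F
B(a, v) = v + 2*a (B(a, v) = (a + v) + a = v + 2*a)
u(S) = S*(9 + 4*S) (u(S) = ((2*S + 2*S) + 3²)*S = (4*S + 9)*S = (9 + 4*S)*S = S*(9 + 4*S))
(Z(-1, -4)*2)*u(3) = (-1*2)*(3*(9 + 4*3)) = -6*(9 + 12) = -6*21 = -2*63 = -126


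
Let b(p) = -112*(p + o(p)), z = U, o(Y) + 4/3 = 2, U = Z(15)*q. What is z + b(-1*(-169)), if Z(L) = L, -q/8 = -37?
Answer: -43688/3 ≈ -14563.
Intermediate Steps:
q = 296 (q = -8*(-37) = 296)
U = 4440 (U = 15*296 = 4440)
o(Y) = ⅔ (o(Y) = -4/3 + 2 = ⅔)
z = 4440
b(p) = -224/3 - 112*p (b(p) = -112*(p + ⅔) = -112*(⅔ + p) = -224/3 - 112*p)
z + b(-1*(-169)) = 4440 + (-224/3 - (-112)*(-169)) = 4440 + (-224/3 - 112*169) = 4440 + (-224/3 - 18928) = 4440 - 57008/3 = -43688/3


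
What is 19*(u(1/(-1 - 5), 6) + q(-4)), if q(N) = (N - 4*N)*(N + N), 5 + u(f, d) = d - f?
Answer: -10811/6 ≈ -1801.8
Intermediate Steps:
u(f, d) = -5 + d - f (u(f, d) = -5 + (d - f) = -5 + d - f)
q(N) = -6*N² (q(N) = (-3*N)*(2*N) = -6*N²)
19*(u(1/(-1 - 5), 6) + q(-4)) = 19*((-5 + 6 - 1/(-1 - 5)) - 6*(-4)²) = 19*((-5 + 6 - 1/(-6)) - 6*16) = 19*((-5 + 6 - 1*(-⅙)) - 96) = 19*((-5 + 6 + ⅙) - 96) = 19*(7/6 - 96) = 19*(-569/6) = -10811/6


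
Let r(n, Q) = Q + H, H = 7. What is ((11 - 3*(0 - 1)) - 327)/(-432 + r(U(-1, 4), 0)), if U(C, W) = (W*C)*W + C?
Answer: 313/425 ≈ 0.73647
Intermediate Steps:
U(C, W) = C + C*W**2 (U(C, W) = (C*W)*W + C = C*W**2 + C = C + C*W**2)
r(n, Q) = 7 + Q (r(n, Q) = Q + 7 = 7 + Q)
((11 - 3*(0 - 1)) - 327)/(-432 + r(U(-1, 4), 0)) = ((11 - 3*(0 - 1)) - 327)/(-432 + (7 + 0)) = ((11 - 3*(-1)) - 327)/(-432 + 7) = ((11 + 3) - 327)/(-425) = (14 - 327)*(-1/425) = -313*(-1/425) = 313/425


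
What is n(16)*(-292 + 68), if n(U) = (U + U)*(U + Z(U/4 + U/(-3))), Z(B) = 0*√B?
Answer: -114688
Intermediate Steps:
Z(B) = 0
n(U) = 2*U² (n(U) = (U + U)*(U + 0) = (2*U)*U = 2*U²)
n(16)*(-292 + 68) = (2*16²)*(-292 + 68) = (2*256)*(-224) = 512*(-224) = -114688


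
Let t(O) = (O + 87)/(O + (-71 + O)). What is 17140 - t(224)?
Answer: 6461469/377 ≈ 17139.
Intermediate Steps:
t(O) = (87 + O)/(-71 + 2*O)
17140 - t(224) = 17140 - (87 + 224)/(-71 + 2*224) = 17140 - 311/(-71 + 448) = 17140 - 311/377 = 6461469/377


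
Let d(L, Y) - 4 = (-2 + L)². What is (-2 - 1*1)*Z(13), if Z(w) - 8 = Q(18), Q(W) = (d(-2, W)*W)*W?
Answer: -19464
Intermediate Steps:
d(L, Y) = 4 + (-2 + L)²
Q(W) = 20*W² (Q(W) = ((4 + (-2 - 2)²)*W)*W = ((4 + (-4)²)*W)*W = ((4 + 16)*W)*W = (20*W)*W = 20*W²)
Z(w) = 6488 (Z(w) = 8 + 20*18² = 8 + 20*324 = 8 + 6480 = 6488)
(-2 - 1*1)*Z(13) = (-2 - 1*1)*6488 = (-2 - 1)*6488 = -3*6488 = -19464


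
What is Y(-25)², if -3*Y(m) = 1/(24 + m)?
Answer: ⅑ ≈ 0.11111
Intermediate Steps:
Y(m) = -1/(3*(24 + m))
Y(-25)² = (-1/(72 + 3*(-25)))² = (-1/(72 - 75))² = (-1/(-3))² = (-1*(-⅓))² = (⅓)² = ⅑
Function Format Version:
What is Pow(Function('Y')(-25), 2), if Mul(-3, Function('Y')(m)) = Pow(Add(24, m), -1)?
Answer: Rational(1, 9) ≈ 0.11111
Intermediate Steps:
Function('Y')(m) = Mul(Rational(-1, 3), Pow(Add(24, m), -1))
Pow(Function('Y')(-25), 2) = Pow(Mul(-1, Pow(Add(72, Mul(3, -25)), -1)), 2) = Pow(Mul(-1, Pow(Add(72, -75), -1)), 2) = Pow(Mul(-1, Pow(-3, -1)), 2) = Pow(Mul(-1, Rational(-1, 3)), 2) = Pow(Rational(1, 3), 2) = Rational(1, 9)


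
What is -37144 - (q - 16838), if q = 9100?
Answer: -29406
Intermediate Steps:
-37144 - (q - 16838) = -37144 - (9100 - 16838) = -37144 - 1*(-7738) = -37144 + 7738 = -29406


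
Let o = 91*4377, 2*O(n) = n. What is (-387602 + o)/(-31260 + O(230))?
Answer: -2141/6229 ≈ -0.34371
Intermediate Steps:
O(n) = n/2
o = 398307
(-387602 + o)/(-31260 + O(230)) = (-387602 + 398307)/(-31260 + (½)*230) = 10705/(-31260 + 115) = 10705/(-31145) = 10705*(-1/31145) = -2141/6229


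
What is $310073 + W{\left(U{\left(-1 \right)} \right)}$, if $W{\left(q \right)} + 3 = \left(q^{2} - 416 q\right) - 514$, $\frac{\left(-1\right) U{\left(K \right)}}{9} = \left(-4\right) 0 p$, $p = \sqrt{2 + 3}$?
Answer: $309556$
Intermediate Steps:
$p = \sqrt{5} \approx 2.2361$
$U{\left(K \right)} = 0$ ($U{\left(K \right)} = - 9 \left(-4\right) 0 \sqrt{5} = - 9 \cdot 0 \sqrt{5} = \left(-9\right) 0 = 0$)
$W{\left(q \right)} = -517 + q^{2} - 416 q$ ($W{\left(q \right)} = -3 - \left(514 - q^{2} + 416 q\right) = -517 + q^{2} - 416 q$)
$310073 + W{\left(U{\left(-1 \right)} \right)} = 310073 - \left(517 - 0^{2}\right) = 310073 + \left(-517 + 0 + 0\right) = 310073 - 517 = 309556$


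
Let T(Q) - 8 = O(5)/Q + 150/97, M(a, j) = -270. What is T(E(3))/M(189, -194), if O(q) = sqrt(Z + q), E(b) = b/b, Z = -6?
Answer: -463/13095 - I/270 ≈ -0.035357 - 0.0037037*I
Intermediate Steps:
E(b) = 1
O(q) = sqrt(-6 + q)
T(Q) = 926/97 + I/Q (T(Q) = 8 + (sqrt(-6 + 5)/Q + 150/97) = 8 + (sqrt(-1)/Q + 150*(1/97)) = 8 + (I/Q + 150/97) = 8 + (150/97 + I/Q) = 926/97 + I/Q)
T(E(3))/M(189, -194) = (926/97 + I/1)/(-270) = (926/97 + I*1)*(-1/270) = (926/97 + I)*(-1/270) = -463/13095 - I/270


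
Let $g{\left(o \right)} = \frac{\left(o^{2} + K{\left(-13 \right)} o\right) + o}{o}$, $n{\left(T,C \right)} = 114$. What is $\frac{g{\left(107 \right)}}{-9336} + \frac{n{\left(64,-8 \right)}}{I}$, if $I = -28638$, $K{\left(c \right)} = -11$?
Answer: $- \frac{213455}{14853576} \approx -0.014371$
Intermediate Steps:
$g{\left(o \right)} = \frac{o^{2} - 10 o}{o}$ ($g{\left(o \right)} = \frac{\left(o^{2} - 11 o\right) + o}{o} = \frac{o^{2} - 10 o}{o}$)
$\frac{g{\left(107 \right)}}{-9336} + \frac{n{\left(64,-8 \right)}}{I} = \frac{-10 + 107}{-9336} + \frac{114}{-28638} = 97 \left(- \frac{1}{9336}\right) + 114 \left(- \frac{1}{28638}\right) = - \frac{97}{9336} - \frac{19}{4773} = - \frac{213455}{14853576}$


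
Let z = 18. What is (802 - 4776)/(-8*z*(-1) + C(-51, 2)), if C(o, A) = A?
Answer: -1987/73 ≈ -27.219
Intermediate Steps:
(802 - 4776)/(-8*z*(-1) + C(-51, 2)) = (802 - 4776)/(-8*18*(-1) + 2) = -3974/(-144*(-1) + 2) = -3974/(144 + 2) = -3974/146 = -3974*1/146 = -1987/73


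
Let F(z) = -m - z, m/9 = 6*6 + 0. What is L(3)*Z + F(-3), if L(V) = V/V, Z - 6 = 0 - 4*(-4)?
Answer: -299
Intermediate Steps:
Z = 22 (Z = 6 + (0 - 4*(-4)) = 6 + (0 + 16) = 6 + 16 = 22)
m = 324 (m = 9*(6*6 + 0) = 9*(36 + 0) = 9*36 = 324)
L(V) = 1
F(z) = -324 - z (F(z) = -1*324 - z = -324 - z)
L(3)*Z + F(-3) = 1*22 + (-324 - 1*(-3)) = 22 + (-324 + 3) = 22 - 321 = -299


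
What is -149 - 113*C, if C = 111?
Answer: -12692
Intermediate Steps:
-149 - 113*C = -149 - 113*111 = -149 - 12543 = -12692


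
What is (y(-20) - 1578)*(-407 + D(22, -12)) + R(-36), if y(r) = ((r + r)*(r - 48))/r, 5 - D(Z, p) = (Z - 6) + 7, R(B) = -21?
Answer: 728429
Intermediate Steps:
D(Z, p) = 4 - Z (D(Z, p) = 5 - ((Z - 6) + 7) = 5 - ((-6 + Z) + 7) = 5 - (1 + Z) = 5 + (-1 - Z) = 4 - Z)
y(r) = -96 + 2*r (y(r) = ((2*r)*(-48 + r))/r = (2*r*(-48 + r))/r = -96 + 2*r)
(y(-20) - 1578)*(-407 + D(22, -12)) + R(-36) = ((-96 + 2*(-20)) - 1578)*(-407 + (4 - 1*22)) - 21 = ((-96 - 40) - 1578)*(-407 + (4 - 22)) - 21 = (-136 - 1578)*(-407 - 18) - 21 = -1714*(-425) - 21 = 728450 - 21 = 728429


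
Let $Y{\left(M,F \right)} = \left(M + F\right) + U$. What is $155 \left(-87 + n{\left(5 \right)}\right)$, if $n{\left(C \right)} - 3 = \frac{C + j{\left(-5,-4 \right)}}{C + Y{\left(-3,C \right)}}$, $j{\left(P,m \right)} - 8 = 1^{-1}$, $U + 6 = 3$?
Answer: $- \frac{24955}{2} \approx -12478.0$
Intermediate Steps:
$U = -3$ ($U = -6 + 3 = -3$)
$Y{\left(M,F \right)} = -3 + F + M$ ($Y{\left(M,F \right)} = \left(M + F\right) - 3 = \left(F + M\right) - 3 = -3 + F + M$)
$j{\left(P,m \right)} = 9$ ($j{\left(P,m \right)} = 8 + 1^{-1} = 8 + 1 = 9$)
$n{\left(C \right)} = 3 + \frac{9 + C}{-6 + 2 C}$ ($n{\left(C \right)} = 3 + \frac{C + 9}{C - \left(6 - C\right)} = 3 + \frac{9 + C}{C + \left(-6 + C\right)} = 3 + \frac{9 + C}{-6 + 2 C}$)
$155 \left(-87 + n{\left(5 \right)}\right) = 155 \left(-87 + \frac{-9 + 7 \cdot 5}{2 \left(-3 + 5\right)}\right) = 155 \left(-87 + \frac{-9 + 35}{2 \cdot 2}\right) = 155 \left(-87 + \frac{1}{2} \cdot \frac{1}{2} \cdot 26\right) = 155 \left(-87 + \frac{13}{2}\right) = 155 \left(- \frac{161}{2}\right) = - \frac{24955}{2}$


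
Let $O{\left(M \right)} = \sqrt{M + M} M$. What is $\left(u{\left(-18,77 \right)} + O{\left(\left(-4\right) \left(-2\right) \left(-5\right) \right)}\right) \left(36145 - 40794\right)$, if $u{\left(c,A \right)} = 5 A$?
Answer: $-1789865 + 743840 i \sqrt{5} \approx -1.7899 \cdot 10^{6} + 1.6633 \cdot 10^{6} i$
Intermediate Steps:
$O{\left(M \right)} = \sqrt{2} M^{\frac{3}{2}}$ ($O{\left(M \right)} = \sqrt{2 M} M = \sqrt{2} \sqrt{M} M = \sqrt{2} M^{\frac{3}{2}}$)
$\left(u{\left(-18,77 \right)} + O{\left(\left(-4\right) \left(-2\right) \left(-5\right) \right)}\right) \left(36145 - 40794\right) = \left(5 \cdot 77 + \sqrt{2} \left(\left(-4\right) \left(-2\right) \left(-5\right)\right)^{\frac{3}{2}}\right) \left(36145 - 40794\right) = \left(385 + \sqrt{2} \left(8 \left(-5\right)\right)^{\frac{3}{2}}\right) \left(-4649\right) = \left(385 + \sqrt{2} \left(-40\right)^{\frac{3}{2}}\right) \left(-4649\right) = \left(385 + \sqrt{2} \left(- 80 i \sqrt{10}\right)\right) \left(-4649\right) = \left(385 - 160 i \sqrt{5}\right) \left(-4649\right) = -1789865 + 743840 i \sqrt{5}$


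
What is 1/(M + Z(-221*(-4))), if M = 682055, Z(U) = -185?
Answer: 1/681870 ≈ 1.4666e-6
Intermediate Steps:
1/(M + Z(-221*(-4))) = 1/(682055 - 185) = 1/681870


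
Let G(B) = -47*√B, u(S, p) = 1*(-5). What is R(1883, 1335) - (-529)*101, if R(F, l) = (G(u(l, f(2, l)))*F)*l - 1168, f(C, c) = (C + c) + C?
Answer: 52261 - 118148835*I*√5 ≈ 52261.0 - 2.6419e+8*I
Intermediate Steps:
f(C, c) = c + 2*C
u(S, p) = -5
R(F, l) = -1168 - 47*I*F*l*√5 (R(F, l) = ((-47*I*√5)*F)*l - 1168 = (-47*I*F*√5)*l - 1168 = -47*I*F*l*√5 - 1168 = -1168 - 47*I*F*l*√5)
R(1883, 1335) - (-529)*101 = (-1168 - 47*I*1883*1335*√5) - (-529)*101 = (-1168 - 118148835*I*√5) - 1*(-53429) = (-1168 - 118148835*I*√5) + 53429 = 52261 - 118148835*I*√5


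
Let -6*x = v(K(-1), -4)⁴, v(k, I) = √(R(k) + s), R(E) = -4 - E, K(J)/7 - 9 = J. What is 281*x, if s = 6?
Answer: -136566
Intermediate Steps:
K(J) = 63 + 7*J
v(k, I) = √(2 - k) (v(k, I) = √((-4 - k) + 6) = √(2 - k))
x = -486 (x = -(2 - (63 + 7*(-1)))²/6 = -(2 - (63 - 7))²/6 = -(2 - 1*56)²/6 = -(2 - 56)²/6 = -(√(-54))⁴/6 = -(3*I*√6)⁴/6 = -⅙*2916 = -486)
281*x = 281*(-486) = -136566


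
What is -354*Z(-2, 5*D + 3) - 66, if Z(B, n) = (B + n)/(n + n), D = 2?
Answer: -2805/13 ≈ -215.77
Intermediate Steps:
Z(B, n) = (B + n)/(2*n) (Z(B, n) = (B + n)/((2*n)) = (B + n)*(1/(2*n)) = (B + n)/(2*n))
-354*Z(-2, 5*D + 3) - 66 = -177*(-2 + (5*2 + 3))/(5*2 + 3) - 66 = -177*(-2 + (10 + 3))/(10 + 3) - 66 = -177*(-2 + 13)/13 - 66 = -177*11/13 - 66 = -354*11/26 - 66 = -1947/13 - 66 = -2805/13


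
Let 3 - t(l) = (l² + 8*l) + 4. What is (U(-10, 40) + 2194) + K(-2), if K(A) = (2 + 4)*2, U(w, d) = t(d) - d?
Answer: 245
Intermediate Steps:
t(l) = -1 - l² - 8*l (t(l) = 3 - ((l² + 8*l) + 4) = 3 - (4 + l² + 8*l) = 3 + (-4 - l² - 8*l) = -1 - l² - 8*l)
U(w, d) = -1 - d² - 9*d (U(w, d) = (-1 - d² - 8*d) - d = -1 - d² - 9*d)
K(A) = 12 (K(A) = 6*2 = 12)
(U(-10, 40) + 2194) + K(-2) = ((-1 - 1*40² - 9*40) + 2194) + 12 = ((-1 - 1*1600 - 360) + 2194) + 12 = ((-1 - 1600 - 360) + 2194) + 12 = (-1961 + 2194) + 12 = 233 + 12 = 245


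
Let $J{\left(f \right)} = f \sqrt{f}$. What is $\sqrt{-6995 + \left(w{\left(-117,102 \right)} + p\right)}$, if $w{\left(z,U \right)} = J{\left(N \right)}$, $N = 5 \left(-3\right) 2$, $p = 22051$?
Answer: $\sqrt{15056 - 30 i \sqrt{30}} \approx 122.7 - 0.6696 i$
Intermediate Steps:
$N = -30$ ($N = \left(-15\right) 2 = -30$)
$J{\left(f \right)} = f^{\frac{3}{2}}$
$w{\left(z,U \right)} = - 30 i \sqrt{30}$ ($w{\left(z,U \right)} = \left(-30\right)^{\frac{3}{2}} = - 30 i \sqrt{30}$)
$\sqrt{-6995 + \left(w{\left(-117,102 \right)} + p\right)} = \sqrt{-6995 + \left(- 30 i \sqrt{30} + 22051\right)} = \sqrt{-6995 + \left(22051 - 30 i \sqrt{30}\right)} = \sqrt{15056 - 30 i \sqrt{30}}$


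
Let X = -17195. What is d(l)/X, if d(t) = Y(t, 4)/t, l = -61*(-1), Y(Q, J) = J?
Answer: -4/1048895 ≈ -3.8135e-6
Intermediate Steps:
l = 61
d(t) = 4/t
d(l)/X = (4/61)/(-17195) = (4*(1/61))*(-1/17195) = (4/61)*(-1/17195) = -4/1048895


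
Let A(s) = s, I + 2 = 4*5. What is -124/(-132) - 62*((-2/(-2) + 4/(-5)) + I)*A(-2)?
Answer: 372527/165 ≈ 2257.7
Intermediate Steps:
I = 18 (I = -2 + 4*5 = -2 + 20 = 18)
-124/(-132) - 62*((-2/(-2) + 4/(-5)) + I)*A(-2) = -124/(-132) - 62*((-2/(-2) + 4/(-5)) + 18)*(-2) = -124*(-1/132) - 62*((-2*(-½) + 4*(-⅕)) + 18)*(-2) = 31/33 - 62*((1 - ⅘) + 18)*(-2) = 31/33 - 62*(⅕ + 18)*(-2) = 31/33 - 5642*(-2)/5 = 31/33 - 62*(-182/5) = 31/33 + 11284/5 = 372527/165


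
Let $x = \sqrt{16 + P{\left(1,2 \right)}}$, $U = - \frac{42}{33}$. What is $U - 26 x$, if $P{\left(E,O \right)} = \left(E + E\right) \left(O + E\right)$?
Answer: $- \frac{14}{11} - 26 \sqrt{22} \approx -123.22$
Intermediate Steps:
$P{\left(E,O \right)} = 2 E \left(E + O\right)$
$U = - \frac{14}{11}$ ($U = \left(-42\right) \frac{1}{33} = - \frac{14}{11} \approx -1.2727$)
$x = \sqrt{22}$ ($x = \sqrt{16 + 2 \cdot 1 \left(1 + 2\right)} = \sqrt{16 + 2 \cdot 1 \cdot 3} = \sqrt{16 + 6} = \sqrt{22} \approx 4.6904$)
$U - 26 x = - \frac{14}{11} - 26 \sqrt{22}$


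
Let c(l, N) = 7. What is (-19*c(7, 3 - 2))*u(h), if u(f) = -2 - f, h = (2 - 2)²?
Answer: 266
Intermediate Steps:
h = 0 (h = 0² = 0)
(-19*c(7, 3 - 2))*u(h) = (-19*7)*(-2 - 1*0) = -133*(-2 + 0) = -133*(-2) = 266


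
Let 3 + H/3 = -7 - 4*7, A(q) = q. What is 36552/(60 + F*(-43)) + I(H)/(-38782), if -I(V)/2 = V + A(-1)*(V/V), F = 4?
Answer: -88599089/271474 ≈ -326.36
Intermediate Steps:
H = -114 (H = -9 + 3*(-7 - 4*7) = -9 + 3*(-7 - 28) = -9 + 3*(-35) = -9 - 105 = -114)
I(V) = 2 - 2*V (I(V) = -2*(V - V/V) = -2*(V - 1*1) = -2*(V - 1) = -2*(-1 + V) = 2 - 2*V)
36552/(60 + F*(-43)) + I(H)/(-38782) = 36552/(60 + 4*(-43)) + (2 - 2*(-114))/(-38782) = 36552/(60 - 172) + (2 + 228)*(-1/38782) = 36552/(-112) + 230*(-1/38782) = 36552*(-1/112) - 115/19391 = -4569/14 - 115/19391 = -88599089/271474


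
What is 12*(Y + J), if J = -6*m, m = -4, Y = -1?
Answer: 276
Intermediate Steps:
J = 24 (J = -6*(-4) = 24)
12*(Y + J) = 12*(-1 + 24) = 12*23 = 276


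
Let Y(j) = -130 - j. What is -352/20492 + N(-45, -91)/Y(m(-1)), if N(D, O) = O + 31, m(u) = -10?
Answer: 4947/10246 ≈ 0.48282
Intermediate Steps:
N(D, O) = 31 + O
-352/20492 + N(-45, -91)/Y(m(-1)) = -352/20492 + (31 - 91)/(-130 - 1*(-10)) = -352*1/20492 - 60/(-130 + 10) = -88/5123 - 60/(-120) = -88/5123 - 60*(-1/120) = -88/5123 + ½ = 4947/10246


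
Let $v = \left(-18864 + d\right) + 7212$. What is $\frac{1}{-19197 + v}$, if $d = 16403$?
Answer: $- \frac{1}{14446} \approx -6.9223 \cdot 10^{-5}$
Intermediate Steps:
$v = 4751$ ($v = \left(-18864 + 16403\right) + 7212 = -2461 + 7212 = 4751$)
$\frac{1}{-19197 + v} = \frac{1}{-19197 + 4751} = \frac{1}{-14446} = - \frac{1}{14446}$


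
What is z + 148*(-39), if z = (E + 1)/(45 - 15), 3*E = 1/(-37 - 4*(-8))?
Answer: -1298693/225 ≈ -5772.0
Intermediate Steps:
E = -1/15 (E = 1/(3*(-37 - 4*(-8))) = 1/(3*(-37 + 32)) = (⅓)/(-5) = (⅓)*(-⅕) = -1/15 ≈ -0.066667)
z = 7/225 (z = (-1/15 + 1)/(45 - 15) = (14/15)/30 = (14/15)*(1/30) = 7/225 ≈ 0.031111)
z + 148*(-39) = 7/225 + 148*(-39) = 7/225 - 5772 = -1298693/225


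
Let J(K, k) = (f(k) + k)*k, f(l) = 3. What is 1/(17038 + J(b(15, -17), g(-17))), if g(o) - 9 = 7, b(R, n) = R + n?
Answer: 1/17342 ≈ 5.7663e-5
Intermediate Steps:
g(o) = 16 (g(o) = 9 + 7 = 16)
J(K, k) = k*(3 + k) (J(K, k) = (3 + k)*k = k*(3 + k))
1/(17038 + J(b(15, -17), g(-17))) = 1/(17038 + 16*(3 + 16)) = 1/(17038 + 16*19) = 1/(17038 + 304) = 1/17342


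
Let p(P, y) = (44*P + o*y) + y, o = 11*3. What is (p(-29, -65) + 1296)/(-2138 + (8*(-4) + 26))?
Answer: 1095/1072 ≈ 1.0215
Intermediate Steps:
o = 33
p(P, y) = 34*y + 44*P (p(P, y) = (44*P + 33*y) + y = (33*y + 44*P) + y = 34*y + 44*P)
(p(-29, -65) + 1296)/(-2138 + (8*(-4) + 26)) = ((34*(-65) + 44*(-29)) + 1296)/(-2138 + (8*(-4) + 26)) = ((-2210 - 1276) + 1296)/(-2138 + (-32 + 26)) = (-3486 + 1296)/(-2138 - 6) = -2190/(-2144) = -2190*(-1/2144) = 1095/1072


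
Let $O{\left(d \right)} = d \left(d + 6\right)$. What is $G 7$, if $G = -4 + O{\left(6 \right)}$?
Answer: $476$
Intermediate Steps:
$O{\left(d \right)} = d \left(6 + d\right)$
$G = 68$ ($G = -4 + 6 \left(6 + 6\right) = -4 + 6 \cdot 12 = -4 + 72 = 68$)
$G 7 = 68 \cdot 7 = 476$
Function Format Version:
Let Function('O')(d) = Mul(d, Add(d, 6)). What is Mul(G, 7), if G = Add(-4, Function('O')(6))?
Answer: 476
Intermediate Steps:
Function('O')(d) = Mul(d, Add(6, d))
G = 68 (G = Add(-4, Mul(6, Add(6, 6))) = Add(-4, Mul(6, 12)) = Add(-4, 72) = 68)
Mul(G, 7) = Mul(68, 7) = 476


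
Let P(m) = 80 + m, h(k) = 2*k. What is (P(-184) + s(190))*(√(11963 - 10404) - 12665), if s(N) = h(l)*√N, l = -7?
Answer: 2*(52 + 7*√190)*(12665 - √1559) ≈ 3.7495e+6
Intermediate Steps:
s(N) = -14*√N (s(N) = (2*(-7))*√N = -14*√N)
(P(-184) + s(190))*(√(11963 - 10404) - 12665) = ((80 - 184) - 14*√190)*(√(11963 - 10404) - 12665) = (-104 - 14*√190)*(√1559 - 12665) = (-104 - 14*√190)*(-12665 + √1559) = (-12665 + √1559)*(-104 - 14*√190)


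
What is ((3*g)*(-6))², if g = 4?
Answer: 5184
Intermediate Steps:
((3*g)*(-6))² = ((3*4)*(-6))² = (12*(-6))² = (-72)² = 5184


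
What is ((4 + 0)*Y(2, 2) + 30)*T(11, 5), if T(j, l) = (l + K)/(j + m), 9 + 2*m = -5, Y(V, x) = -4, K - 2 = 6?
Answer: 91/2 ≈ 45.500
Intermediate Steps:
K = 8 (K = 2 + 6 = 8)
m = -7 (m = -9/2 + (1/2)*(-5) = -9/2 - 5/2 = -7)
T(j, l) = (8 + l)/(-7 + j) (T(j, l) = (l + 8)/(j - 7) = (8 + l)/(-7 + j))
((4 + 0)*Y(2, 2) + 30)*T(11, 5) = ((4 + 0)*(-4) + 30)*((8 + 5)/(-7 + 11)) = (4*(-4) + 30)*(13/4) = (-16 + 30)*((1/4)*13) = 14*(13/4) = 91/2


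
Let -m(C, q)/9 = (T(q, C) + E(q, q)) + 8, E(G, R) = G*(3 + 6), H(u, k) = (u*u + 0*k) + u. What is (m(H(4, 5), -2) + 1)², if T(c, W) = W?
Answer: 7921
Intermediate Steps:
H(u, k) = u + u² (H(u, k) = (u² + 0) + u = u² + u = u + u²)
E(G, R) = 9*G (E(G, R) = G*9 = 9*G)
m(C, q) = -72 - 81*q - 9*C (m(C, q) = -9*((C + 9*q) + 8) = -9*(8 + C + 9*q) = -72 - 81*q - 9*C)
(m(H(4, 5), -2) + 1)² = ((-72 - 81*(-2) - 36*(1 + 4)) + 1)² = ((-72 + 162 - 36*5) + 1)² = ((-72 + 162 - 9*20) + 1)² = ((-72 + 162 - 180) + 1)² = (-90 + 1)² = (-89)² = 7921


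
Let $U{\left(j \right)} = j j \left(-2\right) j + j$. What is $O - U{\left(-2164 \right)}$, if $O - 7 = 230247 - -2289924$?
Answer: $-20265051546$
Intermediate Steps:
$O = 2520178$ ($O = 7 + \left(230247 - -2289924\right) = 7 + \left(230247 + 2289924\right) = 7 + 2520171 = 2520178$)
$U{\left(j \right)} = j - 2 j^{3}$ ($U{\left(j \right)} = j^{2} \left(-2\right) j + j = - 2 j^{2} j + j = - 2 j^{3} + j = j - 2 j^{3}$)
$O - U{\left(-2164 \right)} = 2520178 - \left(-2164 - 2 \left(-2164\right)^{3}\right) = 2520178 - \left(-2164 - -20267573888\right) = 2520178 - \left(-2164 + 20267573888\right) = 2520178 - 20267571724 = -20265051546$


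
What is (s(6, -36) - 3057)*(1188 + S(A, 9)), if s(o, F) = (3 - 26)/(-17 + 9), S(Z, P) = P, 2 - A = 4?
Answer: -29246301/8 ≈ -3.6558e+6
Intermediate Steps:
A = -2 (A = 2 - 1*4 = 2 - 4 = -2)
s(o, F) = 23/8 (s(o, F) = -23/(-8) = -23*(-⅛) = 23/8)
(s(6, -36) - 3057)*(1188 + S(A, 9)) = (23/8 - 3057)*(1188 + 9) = -24433/8*1197 = -29246301/8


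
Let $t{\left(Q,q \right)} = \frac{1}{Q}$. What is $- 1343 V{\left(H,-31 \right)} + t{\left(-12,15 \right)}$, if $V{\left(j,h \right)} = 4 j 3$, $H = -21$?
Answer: $\frac{4061231}{12} \approx 3.3844 \cdot 10^{5}$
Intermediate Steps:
$V{\left(j,h \right)} = 12 j$
$- 1343 V{\left(H,-31 \right)} + t{\left(-12,15 \right)} = - 1343 \cdot 12 \left(-21\right) + \frac{1}{-12} = \left(-1343\right) \left(-252\right) - \frac{1}{12} = 338436 - \frac{1}{12} = \frac{4061231}{12}$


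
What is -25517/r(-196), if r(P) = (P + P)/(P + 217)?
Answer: 76551/56 ≈ 1367.0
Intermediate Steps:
r(P) = 2*P/(217 + P) (r(P) = (2*P)/(217 + P) = 2*P/(217 + P))
-25517/r(-196) = -25517/(2*(-196)/(217 - 196)) = -25517/(2*(-196)/21) = -25517/(2*(-196)*(1/21)) = -25517/(-56/3) = -25517*(-3/56) = 76551/56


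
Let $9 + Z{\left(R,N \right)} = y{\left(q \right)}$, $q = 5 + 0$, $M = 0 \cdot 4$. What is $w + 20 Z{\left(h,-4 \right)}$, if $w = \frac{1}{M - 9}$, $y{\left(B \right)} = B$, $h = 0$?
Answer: $- \frac{721}{9} \approx -80.111$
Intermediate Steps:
$M = 0$
$q = 5$
$Z{\left(R,N \right)} = -4$ ($Z{\left(R,N \right)} = -9 + 5 = -4$)
$w = - \frac{1}{9}$ ($w = \frac{1}{0 - 9} = \frac{1}{-9} = - \frac{1}{9} \approx -0.11111$)
$w + 20 Z{\left(h,-4 \right)} = - \frac{1}{9} + 20 \left(-4\right) = - \frac{1}{9} - 80 = - \frac{721}{9}$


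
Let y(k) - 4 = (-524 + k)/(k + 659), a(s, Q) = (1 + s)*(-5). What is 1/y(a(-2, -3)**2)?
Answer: 684/2237 ≈ 0.30577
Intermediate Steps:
a(s, Q) = -5 - 5*s
y(k) = 4 + (-524 + k)/(659 + k) (y(k) = 4 + (-524 + k)/(k + 659) = 4 + (-524 + k)/(659 + k))
1/y(a(-2, -3)**2) = 1/((2112 + 5*(-5 - 5*(-2))**2)/(659 + (-5 - 5*(-2))**2)) = 1/((2112 + 5*(-5 + 10)**2)/(659 + (-5 + 10)**2)) = 1/((2112 + 5*5**2)/(659 + 5**2)) = 1/((2112 + 5*25)/(659 + 25)) = 1/((2112 + 125)/684) = 1/((1/684)*2237) = 1/(2237/684) = 684/2237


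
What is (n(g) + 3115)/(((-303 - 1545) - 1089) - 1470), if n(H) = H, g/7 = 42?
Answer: -3409/4407 ≈ -0.77354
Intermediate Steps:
g = 294 (g = 7*42 = 294)
(n(g) + 3115)/(((-303 - 1545) - 1089) - 1470) = (294 + 3115)/(((-303 - 1545) - 1089) - 1470) = 3409/((-1848 - 1089) - 1470) = 3409/(-2937 - 1470) = 3409/(-4407) = 3409*(-1/4407) = -3409/4407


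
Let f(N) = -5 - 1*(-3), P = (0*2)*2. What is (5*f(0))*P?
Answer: 0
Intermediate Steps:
P = 0 (P = 0*2 = 0)
f(N) = -2 (f(N) = -5 + 3 = -2)
(5*f(0))*P = (5*(-2))*0 = -10*0 = 0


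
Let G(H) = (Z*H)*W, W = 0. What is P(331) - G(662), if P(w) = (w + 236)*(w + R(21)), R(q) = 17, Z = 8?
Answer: 197316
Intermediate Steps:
G(H) = 0 (G(H) = (8*H)*0 = 0)
P(w) = (17 + w)*(236 + w) (P(w) = (w + 236)*(w + 17) = (236 + w)*(17 + w) = (17 + w)*(236 + w))
P(331) - G(662) = (4012 + 331² + 253*331) - 1*0 = (4012 + 109561 + 83743) + 0 = 197316 + 0 = 197316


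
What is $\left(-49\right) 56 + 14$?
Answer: $-2730$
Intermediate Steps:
$\left(-49\right) 56 + 14 = -2744 + 14 = -2730$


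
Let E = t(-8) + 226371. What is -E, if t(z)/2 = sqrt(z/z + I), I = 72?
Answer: -226371 - 2*sqrt(73) ≈ -2.2639e+5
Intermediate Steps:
t(z) = 2*sqrt(73) (t(z) = 2*sqrt(z/z + 72) = 2*sqrt(1 + 72) = 2*sqrt(73))
E = 226371 + 2*sqrt(73) (E = 2*sqrt(73) + 226371 = 226371 + 2*sqrt(73) ≈ 2.2639e+5)
-E = -(226371 + 2*sqrt(73)) = -226371 - 2*sqrt(73)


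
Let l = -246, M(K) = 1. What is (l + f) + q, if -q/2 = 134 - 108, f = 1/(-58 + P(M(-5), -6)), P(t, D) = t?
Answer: -16987/57 ≈ -298.02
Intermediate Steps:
f = -1/57 (f = 1/(-58 + 1) = 1/(-57) = -1/57 ≈ -0.017544)
q = -52 (q = -2*(134 - 108) = -2*26 = -52)
(l + f) + q = (-246 - 1/57) - 52 = -14023/57 - 52 = -16987/57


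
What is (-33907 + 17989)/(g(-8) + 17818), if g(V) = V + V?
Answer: -2653/2967 ≈ -0.89417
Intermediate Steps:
g(V) = 2*V
(-33907 + 17989)/(g(-8) + 17818) = (-33907 + 17989)/(2*(-8) + 17818) = -15918/(-16 + 17818) = -15918/17802 = -15918*1/17802 = -2653/2967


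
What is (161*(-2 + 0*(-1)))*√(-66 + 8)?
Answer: -322*I*√58 ≈ -2452.3*I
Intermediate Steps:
(161*(-2 + 0*(-1)))*√(-66 + 8) = (161*(-2 + 0))*√(-58) = (161*(-2))*(I*√58) = -322*I*√58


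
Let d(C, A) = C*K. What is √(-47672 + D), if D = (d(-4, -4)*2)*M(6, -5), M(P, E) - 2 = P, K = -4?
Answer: 2*I*√11854 ≈ 217.75*I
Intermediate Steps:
M(P, E) = 2 + P
d(C, A) = -4*C (d(C, A) = C*(-4) = -4*C)
D = 256 (D = (-4*(-4)*2)*(2 + 6) = (16*2)*8 = 32*8 = 256)
√(-47672 + D) = √(-47672 + 256) = √(-47416) = 2*I*√11854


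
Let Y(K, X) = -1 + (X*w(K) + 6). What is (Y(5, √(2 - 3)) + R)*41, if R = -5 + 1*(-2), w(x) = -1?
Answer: -82 - 41*I ≈ -82.0 - 41.0*I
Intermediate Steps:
R = -7 (R = -5 - 2 = -7)
Y(K, X) = 5 - X (Y(K, X) = -1 + (X*(-1) + 6) = -1 + (-X + 6) = -1 + (6 - X) = 5 - X)
(Y(5, √(2 - 3)) + R)*41 = ((5 - √(2 - 3)) - 7)*41 = ((5 - √(-1)) - 7)*41 = ((5 - I) - 7)*41 = (-2 - I)*41 = -82 - 41*I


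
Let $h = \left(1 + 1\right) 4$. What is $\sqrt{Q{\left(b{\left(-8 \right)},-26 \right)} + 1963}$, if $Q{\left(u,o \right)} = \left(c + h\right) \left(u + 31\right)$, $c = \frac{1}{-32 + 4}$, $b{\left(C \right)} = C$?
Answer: $\frac{3 \sqrt{46739}}{14} \approx 46.327$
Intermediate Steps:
$h = 8$ ($h = 2 \cdot 4 = 8$)
$c = - \frac{1}{28}$ ($c = \frac{1}{-28} = - \frac{1}{28} \approx -0.035714$)
$Q{\left(u,o \right)} = \frac{6913}{28} + \frac{223 u}{28}$ ($Q{\left(u,o \right)} = \left(- \frac{1}{28} + 8\right) \left(u + 31\right) = \frac{223 \left(31 + u\right)}{28} = \frac{6913}{28} + \frac{223 u}{28}$)
$\sqrt{Q{\left(b{\left(-8 \right)},-26 \right)} + 1963} = \sqrt{\left(\frac{6913}{28} + \frac{223}{28} \left(-8\right)\right) + 1963} = \sqrt{\left(\frac{6913}{28} - \frac{446}{7}\right) + 1963} = \sqrt{\frac{5129}{28} + 1963} = \sqrt{\frac{60093}{28}} = \frac{3 \sqrt{46739}}{14}$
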